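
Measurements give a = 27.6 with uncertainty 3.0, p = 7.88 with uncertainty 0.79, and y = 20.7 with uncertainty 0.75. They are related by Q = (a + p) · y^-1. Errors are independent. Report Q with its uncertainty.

1.71 ± 0.162

Let u = a + p = 35.5. δu = √(δa² + δp²) = √(9.00 + 0.624) = 3.10, so δu/u = 0.0874.
Q is then a monomial in u, y:
δQ/Q = √((δu/u)² + (-1·δy/y)²) = √(0.00765 + 0.00131) = 0.0946
Q = 1.71, so δQ = 0.0946 × 1.71 = 0.162.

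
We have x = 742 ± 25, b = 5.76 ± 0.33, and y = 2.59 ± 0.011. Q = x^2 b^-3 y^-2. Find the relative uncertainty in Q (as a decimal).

Products/powers → add relative errors in quadrature, weighted by exponent:
  (2·δx/x)² = (2×0.0337)² = 0.00454;  (-3·δb/b)² = (-3×0.0573)² = 0.0295;  (-2·δy/y)² = (-2×0.00425)² = 7.22e-05
δQ/Q = √(0.0342) = 0.185

0.185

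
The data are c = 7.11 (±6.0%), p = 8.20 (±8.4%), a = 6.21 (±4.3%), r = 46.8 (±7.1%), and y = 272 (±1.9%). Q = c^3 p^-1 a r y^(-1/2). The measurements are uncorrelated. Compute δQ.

166

For a monomial Q ∝ c^3, p^-1, a, r, y^(-1/2), fractional errors add in quadrature:
  (3·δc/c)² = (3×0.0600)² = 0.0324;  (-1·δp/p)² = (-1×0.0840)² = 0.00706;  (1·δa/a)² = (1×0.0430)² = 0.00185;  (1·δr/r)² = (1×0.0710)² = 0.00504;  (−½·δy/y)² = (-0.5×0.0190)² = 9.02e-05
δQ/Q = √(0.0464) = 0.215
Q = 772, so δQ = 0.215 × 772 = 166.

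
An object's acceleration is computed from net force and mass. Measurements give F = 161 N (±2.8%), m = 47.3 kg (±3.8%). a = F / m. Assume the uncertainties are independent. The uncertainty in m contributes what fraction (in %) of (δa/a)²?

(δa/a)² = (1·δF/F)² + (-1·δm/m)²
  F term: (1×0.0280)² = 0.000784
  m term: (-1×0.0380)² = 0.00144
Total = 0.00223. Share from m = 0.00144/0.00223 = 0.648.

64.8%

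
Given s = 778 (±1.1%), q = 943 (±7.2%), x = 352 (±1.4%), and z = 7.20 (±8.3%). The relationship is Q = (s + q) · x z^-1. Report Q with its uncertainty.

Let u = s + q = 1720. δu = √(δs² + δq²) = √(73.2 + 4610) = 68.4, so δu/u = 0.0398.
Q is then a monomial in u, x, z:
δQ/Q = √((δu/u)² + (1·δx/x)² + (-1·δz/z)²) = √(0.00158 + 0.000196 + 0.00689) = 0.0931
Q = 84100, so δQ = 0.0931 × 84100 = 7830.

84100 ± 7830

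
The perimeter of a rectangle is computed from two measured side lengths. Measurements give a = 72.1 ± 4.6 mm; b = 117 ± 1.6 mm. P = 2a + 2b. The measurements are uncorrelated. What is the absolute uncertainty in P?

Absolute uncertainties add in quadrature for a linear combination:
  (2·δa)² = 84.6;  (2·δb)² = 10.2
δP = √(94.9) = 9.74 mm

9.74 mm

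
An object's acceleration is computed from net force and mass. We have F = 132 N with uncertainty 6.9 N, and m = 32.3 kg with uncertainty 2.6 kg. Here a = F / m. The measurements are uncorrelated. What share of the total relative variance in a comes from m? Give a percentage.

70.3%

(δa/a)² = (1·δF/F)² + (-1·δm/m)²
  F term: (1×0.0523)² = 0.00273
  m term: (-1×0.0805)² = 0.00648
Total = 0.00921. Share from m = 0.00648/0.00921 = 0.703.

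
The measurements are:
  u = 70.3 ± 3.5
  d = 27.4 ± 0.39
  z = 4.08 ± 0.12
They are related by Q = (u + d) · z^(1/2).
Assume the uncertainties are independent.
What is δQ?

Let w = u + d = 97.7. δw = √(δu² + δd²) = √(12.2 + 0.152) = 3.52, so δw/w = 0.0360.
Q is then a monomial in w, z:
δQ/Q = √((δw/w)² + (½·δz/z)²) = √(0.00130 + 0.000216) = 0.0389
Q = 197, so δQ = 0.0389 × 197 = 7.68.

7.68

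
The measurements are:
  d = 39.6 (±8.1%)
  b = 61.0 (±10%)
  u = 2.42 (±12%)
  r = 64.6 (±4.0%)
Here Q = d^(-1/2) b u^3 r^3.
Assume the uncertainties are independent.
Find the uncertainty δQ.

Q is a product of powers, so relative uncertainties combine in quadrature:
  (−½·δd/d)² = (-0.5×0.0810)² = 0.00164;  (1·δb/b)² = (1×0.100)² = 0.0100;  (3·δu/u)² = (3×0.120)² = 0.130;  (3·δr/r)² = (3×0.0400)² = 0.0144
δQ/Q = √(0.156) = 0.395
Q = 3.7e+07, so δQ = 0.395 × 3.7e+07 = 1.46e+07.

1.46e+07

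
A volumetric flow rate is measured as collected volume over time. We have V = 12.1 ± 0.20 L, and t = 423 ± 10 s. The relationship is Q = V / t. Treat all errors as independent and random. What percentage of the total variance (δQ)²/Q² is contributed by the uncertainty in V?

32.8%

(δQ/Q)² = (1·δV/V)² + (-1·δt/t)²
  V term: (1×0.0165)² = 0.000273
  t term: (-1×0.0236)² = 0.000559
Total = 0.000832. Share from V = 0.000273/0.000832 = 0.328.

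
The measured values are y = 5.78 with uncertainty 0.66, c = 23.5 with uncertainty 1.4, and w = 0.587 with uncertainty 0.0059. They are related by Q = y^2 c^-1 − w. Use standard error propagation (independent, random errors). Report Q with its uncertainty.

Let p = y^2·c^-1 = 1.42. δp/p = √((2·δy/y)² + (-1·δc/c)²) = √(0.0522 + 0.00355) = 0.236, so δp = 0.336.
Q = p − w: δQ = √(δp² + δw²) = √(0.113 + 3.48e-05) = 0.336
Q = 0.835.

0.835 ± 0.336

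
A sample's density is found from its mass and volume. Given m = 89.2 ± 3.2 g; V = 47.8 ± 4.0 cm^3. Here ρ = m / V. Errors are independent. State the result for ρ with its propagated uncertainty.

ρ is a product of powers, so relative uncertainties combine in quadrature:
  (1·δm/m)² = (1×0.0359)² = 0.00129;  (-1·δV/V)² = (-1×0.0837)² = 0.00700
δρ/ρ = √(0.00829) = 0.0910
ρ = 1.87 g/cm^3, so δρ = 0.0910 × 1.87 = 0.170 g/cm^3.

1.87 ± 0.170 g/cm^3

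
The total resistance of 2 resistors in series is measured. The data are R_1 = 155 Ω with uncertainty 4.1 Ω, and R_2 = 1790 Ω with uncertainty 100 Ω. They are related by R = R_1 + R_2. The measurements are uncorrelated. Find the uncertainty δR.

100 Ω

Absolute uncertainties add in quadrature for a linear combination:
  (δR_1)² = 16.8;  (δR_2)² = 10000
δR = √(10000) = 100 Ω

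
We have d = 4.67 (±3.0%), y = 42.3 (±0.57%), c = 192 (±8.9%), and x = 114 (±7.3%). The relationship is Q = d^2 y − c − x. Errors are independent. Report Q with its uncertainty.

Let p = d^2·y = 923. δp/p = √((2·δd/d)² + (1·δy/y)²) = √(0.00360 + 3.25e-05) = 0.0603, so δp = 55.6.
Q = p − c − x: δQ = √(δp² + δc² + δx²) = √(3090 + 292 + 69.3) = 58.8
Q = 617.

617 ± 58.8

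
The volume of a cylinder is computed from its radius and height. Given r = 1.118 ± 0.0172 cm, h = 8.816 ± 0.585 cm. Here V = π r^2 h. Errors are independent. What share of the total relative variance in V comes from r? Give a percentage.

(δV/V)² = (2·δr/r)² + (1·δh/h)²
  r term: (2×0.0154)² = 0.000947
  h term: (1×0.0664)² = 0.00440
Total = 0.00535. Share from r = 0.000947/0.00535 = 0.177.

17.7%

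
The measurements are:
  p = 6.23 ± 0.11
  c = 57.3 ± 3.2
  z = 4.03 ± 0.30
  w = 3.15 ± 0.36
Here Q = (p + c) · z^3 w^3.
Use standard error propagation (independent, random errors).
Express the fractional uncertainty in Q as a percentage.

Let u = p + c = 63.5. δu = √(δp² + δc²) = √(0.0121 + 10.2) = 3.20, so δu/u = 0.0504.
Q is then a monomial in u, z, w:
δQ/Q = √((δu/u)² + (3·δz/z)² + (3·δw/w)²) = √(0.00254 + 0.0499 + 0.118) = 0.412

41.2%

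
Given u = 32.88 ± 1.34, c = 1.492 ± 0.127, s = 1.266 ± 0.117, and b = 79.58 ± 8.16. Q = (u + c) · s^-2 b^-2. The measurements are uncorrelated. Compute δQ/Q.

Let w = u + c = 34.37. δw = √(δu² + δc²) = √(1.80 + 0.0161) = 1.35, so δw/w = 0.0392.
Q is then a monomial in w, s, b:
δQ/Q = √((δw/w)² + (-2·δs/s)² + (-2·δb/b)²) = √(0.00153 + 0.0342 + 0.0421) = 0.279

0.279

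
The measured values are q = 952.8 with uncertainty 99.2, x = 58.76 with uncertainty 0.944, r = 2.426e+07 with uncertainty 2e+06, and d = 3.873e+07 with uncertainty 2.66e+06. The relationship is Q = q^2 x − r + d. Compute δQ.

Let p = q^2·x = 5.334e+07. δp/p = √((2·δq/q)² + (1·δx/x)²) = √(0.0434 + 0.000258) = 0.209, so δp = 1.11e+07.
Q = p − r + d: δQ = √(δp² + δr² + δd²) = √(1.24e+14 + 4e+12 + 7.08e+12) = 1.16e+07

1.16e+07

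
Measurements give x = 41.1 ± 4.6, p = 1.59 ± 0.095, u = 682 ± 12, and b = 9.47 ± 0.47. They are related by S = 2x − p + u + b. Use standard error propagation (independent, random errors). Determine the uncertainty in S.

Each term contributes (cᵢ δxᵢ)² to (δS)²:
  (2·δx)² = 84.6;  (δp)² = 0.00903;  (δu)² = 144;  (δb)² = 0.221
δS = √(229) = 15.1

15.1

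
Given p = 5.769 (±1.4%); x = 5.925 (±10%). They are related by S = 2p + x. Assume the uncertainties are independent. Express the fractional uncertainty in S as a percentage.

3.52%

For a sum/difference, combine absolute errors in quadrature:
  (2·δp)² = 0.0261;  (δx)² = 0.351
δS = √(0.377) = 0.614
S = 17.46, so δS/S = 0.614/17.46 = 0.0352.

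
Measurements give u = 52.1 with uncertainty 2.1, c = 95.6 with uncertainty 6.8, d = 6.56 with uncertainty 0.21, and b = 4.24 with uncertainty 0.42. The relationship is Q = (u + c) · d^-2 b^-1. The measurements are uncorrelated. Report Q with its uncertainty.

Let w = u + c = 148. δw = √(δu² + δc²) = √(4.41 + 46.2) = 7.12, so δw/w = 0.0482.
Q is then a monomial in w, d, b:
δQ/Q = √((δw/w)² + (-2·δd/d)² + (-1·δb/b)²) = √(0.00232 + 0.00410 + 0.00981) = 0.127
Q = 0.809, so δQ = 0.127 × 0.809 = 0.103.

0.809 ± 0.103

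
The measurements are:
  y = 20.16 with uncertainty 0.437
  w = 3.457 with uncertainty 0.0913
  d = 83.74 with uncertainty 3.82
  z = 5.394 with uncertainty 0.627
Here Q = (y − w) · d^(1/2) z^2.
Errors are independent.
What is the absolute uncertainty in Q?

Let u = y − w = 16.70. δu = √(δy² + δw²) = √(0.191 + 0.00834) = 0.446, so δu/u = 0.0267.
Q is then a monomial in u, d, z:
δQ/Q = √((δu/u)² + (½·δd/d)² + (2·δz/z)²) = √(0.000714 + 0.000520 + 0.0540) = 0.235
Q = 4447, so δQ = 0.235 × 4447 = 1050.

1050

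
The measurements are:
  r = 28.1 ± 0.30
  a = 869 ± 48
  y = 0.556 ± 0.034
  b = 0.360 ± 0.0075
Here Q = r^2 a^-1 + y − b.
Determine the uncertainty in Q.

0.0641

Let p = r^2·a^-1 = 0.909. δp/p = √((2·δr/r)² + (-1·δa/a)²) = √(0.000456 + 0.00305) = 0.0592, so δp = 0.0538.
Q = p + y − b: δQ = √(δp² + δy² + δb²) = √(0.00290 + 0.00116 + 5.62e-05) = 0.0641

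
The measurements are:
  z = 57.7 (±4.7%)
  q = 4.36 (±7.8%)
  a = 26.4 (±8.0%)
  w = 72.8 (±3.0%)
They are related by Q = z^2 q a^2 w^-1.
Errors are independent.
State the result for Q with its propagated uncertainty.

Each factor contributes (exponent × relative error)² to (δQ/Q)²:
  (2·δz/z)² = (2×0.0470)² = 0.00884;  (1·δq/q)² = (1×0.0780)² = 0.00608;  (2·δa/a)² = (2×0.0800)² = 0.0256;  (-1·δw/w)² = (-1×0.0300)² = 0.000900
δQ/Q = √(0.0414) = 0.204
Q = 1.39e+05, so δQ = 0.204 × 1.39e+05 = 28300.

(1.39 ± 0.283) × 10^5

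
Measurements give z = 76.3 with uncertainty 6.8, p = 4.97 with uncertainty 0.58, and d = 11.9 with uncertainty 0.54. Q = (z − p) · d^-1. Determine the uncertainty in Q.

0.635

Let u = z − p = 71.3. δu = √(δz² + δp²) = √(46.2 + 0.336) = 6.82, so δu/u = 0.0957.
Q is then a monomial in u, d:
δQ/Q = √((δu/u)² + (-1·δd/d)²) = √(0.00915 + 0.00206) = 0.106
Q = 5.99, so δQ = 0.106 × 5.99 = 0.635.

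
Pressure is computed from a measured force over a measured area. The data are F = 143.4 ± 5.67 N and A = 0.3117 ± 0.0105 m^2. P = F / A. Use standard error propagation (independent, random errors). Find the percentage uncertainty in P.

Since P is a product/quotient, work with relative uncertainties:
  (1·δF/F)² = (1×0.0395)² = 0.00156;  (-1·δA/A)² = (-1×0.0337)² = 0.00113
δP/P = √(0.00270) = 0.0519

5.19%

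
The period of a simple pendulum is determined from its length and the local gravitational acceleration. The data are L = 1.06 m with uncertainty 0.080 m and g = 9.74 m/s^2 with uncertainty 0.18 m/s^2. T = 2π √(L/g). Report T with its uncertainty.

Since T is a product/quotient, work with relative uncertainties:
  (½·δL/L)² = (0.5×0.0755)² = 0.00142;  (−½·δg/g)² = (-0.5×0.0185)² = 8.54e-05
δT/T = √(0.00151) = 0.0389
T = 2.07 s, so δT = 0.0389 × 2.07 = 0.0805 s.

2.07 ± 0.0805 s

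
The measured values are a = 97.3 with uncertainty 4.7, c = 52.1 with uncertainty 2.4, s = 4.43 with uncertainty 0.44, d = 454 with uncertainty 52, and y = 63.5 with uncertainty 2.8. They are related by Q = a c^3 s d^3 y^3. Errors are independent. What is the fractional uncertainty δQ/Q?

Products/powers → add relative errors in quadrature, weighted by exponent:
  (1·δa/a)² = (1×0.0483)² = 0.00233;  (3·δc/c)² = (3×0.0461)² = 0.0191;  (1·δs/s)² = (1×0.0993)² = 0.00987;  (3·δd/d)² = (3×0.115)² = 0.118;  (3·δy/y)² = (3×0.0441)² = 0.0175
δQ/Q = √(0.167) = 0.408

0.408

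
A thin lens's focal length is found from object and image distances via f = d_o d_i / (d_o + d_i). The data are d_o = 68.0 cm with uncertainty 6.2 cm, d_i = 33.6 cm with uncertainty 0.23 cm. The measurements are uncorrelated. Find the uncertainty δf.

0.686 cm

∂f/∂d_o = (d_i/(d_o+d_i))² = 0.109;  ∂f/∂d_i = (d_o/(d_o+d_i))² = 0.448
δf = √((∂f/∂d_o · δd_o)² + (∂f/∂d_i · δd_i)²) = √(0.460 + 0.0106) = 0.686 cm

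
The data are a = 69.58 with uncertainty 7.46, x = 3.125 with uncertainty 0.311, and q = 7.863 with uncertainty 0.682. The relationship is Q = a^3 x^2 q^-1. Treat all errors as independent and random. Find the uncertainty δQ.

Relative error in a monomial: (δQ/Q)² = Σ (nᵢ · δxᵢ/xᵢ)².
  (3·δa/a)² = (3×0.107)² = 0.103;  (2·δx/x)² = (2×0.0995)² = 0.0396;  (-1·δq/q)² = (-1×0.0867)² = 0.00752
δQ/Q = √(0.151) = 0.388
Q = 418400, so δQ = 0.388 × 418400 = 1.62e+05.

1.62e+05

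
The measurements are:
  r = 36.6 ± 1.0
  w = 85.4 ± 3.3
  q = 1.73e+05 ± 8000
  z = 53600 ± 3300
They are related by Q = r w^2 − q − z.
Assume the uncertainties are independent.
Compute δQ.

23500

Let p = r·w^2 = 2.67e+05. δp/p = √((1·δr/r)² + (2·δw/w)²) = √(0.000747 + 0.00597) = 0.0820, so δp = 21900.
Q = p − q − z: δQ = √(δp² + δq² + δz²) = √(4.79e+08 + 6.4e+07 + 1.09e+07) = 23500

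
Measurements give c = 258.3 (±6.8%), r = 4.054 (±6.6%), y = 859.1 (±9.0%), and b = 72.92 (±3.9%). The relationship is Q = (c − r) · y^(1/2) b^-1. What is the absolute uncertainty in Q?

9.32

Let u = c − r = 254.2. δu = √(δc² + δr²) = √(309 + 0.0716) = 17.6, so δu/u = 0.0691.
Q is then a monomial in u, y, b:
δQ/Q = √((δu/u)² + (½·δy/y)² + (-1·δb/b)²) = √(0.00477 + 0.00202 + 0.00152) = 0.0912
Q = 102.2, so δQ = 0.0912 × 102.2 = 9.32.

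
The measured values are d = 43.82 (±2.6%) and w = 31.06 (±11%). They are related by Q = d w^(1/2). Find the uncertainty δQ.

14.9

Products/powers → add relative errors in quadrature, weighted by exponent:
  (1·δd/d)² = (1×0.0260)² = 0.000676;  (½·δw/w)² = (0.5×0.110)² = 0.00302
δQ/Q = √(0.00370) = 0.0608
Q = 244.2, so δQ = 0.0608 × 244.2 = 14.9.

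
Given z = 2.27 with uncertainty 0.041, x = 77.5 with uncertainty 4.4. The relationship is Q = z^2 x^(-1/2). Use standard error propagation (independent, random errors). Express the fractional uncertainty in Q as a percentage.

4.59%

Relative error in a monomial: (δQ/Q)² = Σ (nᵢ · δxᵢ/xᵢ)².
  (2·δz/z)² = (2×0.0181)² = 0.00130;  (−½·δx/x)² = (-0.5×0.0568)² = 0.000806
δQ/Q = √(0.00211) = 0.0459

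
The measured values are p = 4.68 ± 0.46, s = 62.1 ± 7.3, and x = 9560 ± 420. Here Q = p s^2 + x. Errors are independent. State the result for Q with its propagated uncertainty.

Let w = p·s^2 = 18000. δw/w = √((1·δp/p)² + (2·δs/s)²) = √(0.00966 + 0.0553) = 0.255, so δw = 4600.
Q = w + x: δQ = √(δw² + δx²) = √(2.12e+07 + 1.76e+05) = 4620
Q = 27600.

27600 ± 4620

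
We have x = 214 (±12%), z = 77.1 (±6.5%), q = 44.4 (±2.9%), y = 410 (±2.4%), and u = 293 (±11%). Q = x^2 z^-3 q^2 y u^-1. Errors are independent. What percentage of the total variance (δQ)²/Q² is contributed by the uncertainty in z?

(δQ/Q)² = (2·δx/x)² + (-3·δz/z)² + (2·δq/q)² + (1·δy/y)² + (-1·δu/u)²
  x term: (2×0.120)² = 0.0576
  z term: (-3×0.0650)² = 0.0380
  q term: (2×0.0290)² = 0.00336
  y term: (1×0.0240)² = 0.000576
  u term: (-1×0.110)² = 0.0121
Total = 0.112. Share from z = 0.0380/0.112 = 0.341.

34.1%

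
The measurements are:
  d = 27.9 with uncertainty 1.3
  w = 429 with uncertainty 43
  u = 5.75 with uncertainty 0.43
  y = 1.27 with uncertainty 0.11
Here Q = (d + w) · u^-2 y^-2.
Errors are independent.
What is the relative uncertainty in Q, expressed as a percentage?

Let h = d + w = 457. δh = √(δd² + δw²) = √(1.69 + 1850) = 43.0, so δh/h = 0.0942.
Q is then a monomial in h, u, y:
δQ/Q = √((δh/h)² + (-2·δu/u)² + (-2·δy/y)²) = √(0.00887 + 0.0224 + 0.0300) = 0.247

24.7%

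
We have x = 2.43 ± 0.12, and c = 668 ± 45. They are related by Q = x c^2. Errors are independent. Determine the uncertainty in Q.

1.56e+05

Products/powers → add relative errors in quadrature, weighted by exponent:
  (1·δx/x)² = (1×0.0494)² = 0.00244;  (2·δc/c)² = (2×0.0674)² = 0.0182
δQ/Q = √(0.0206) = 0.143
Q = 1.08e+06, so δQ = 0.143 × 1.08e+06 = 1.56e+05.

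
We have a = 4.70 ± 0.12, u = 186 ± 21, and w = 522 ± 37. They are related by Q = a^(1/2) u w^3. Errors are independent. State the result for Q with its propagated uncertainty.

(5.74 ± 1.38) × 10^10

Relative error in a monomial: (δQ/Q)² = Σ (nᵢ · δxᵢ/xᵢ)².
  (½·δa/a)² = (0.5×0.0255)² = 0.000163;  (1·δu/u)² = (1×0.113)² = 0.0127;  (3·δw/w)² = (3×0.0709)² = 0.0452
δQ/Q = √(0.0581) = 0.241
Q = 5.74e+10, so δQ = 0.241 × 5.74e+10 = 1.38e+10.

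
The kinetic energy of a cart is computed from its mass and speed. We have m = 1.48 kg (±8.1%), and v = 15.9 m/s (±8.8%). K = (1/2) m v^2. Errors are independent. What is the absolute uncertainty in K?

Each factor contributes (exponent × relative error)² to (δK/K)²:
  (1·δm/m)² = (1×0.0810)² = 0.00656;  (2·δv/v)² = (2×0.0880)² = 0.0310
δK/K = √(0.0375) = 0.194
K = 187 J, so δK = 0.194 × 187 = 36.2 J.

36.2 J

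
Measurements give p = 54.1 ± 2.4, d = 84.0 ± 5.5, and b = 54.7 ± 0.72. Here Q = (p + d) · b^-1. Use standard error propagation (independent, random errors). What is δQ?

0.115

Let u = p + d = 138. δu = √(δp² + δd²) = √(5.76 + 30.2) = 6.00, so δu/u = 0.0435.
Q is then a monomial in u, b:
δQ/Q = √((δu/u)² + (-1·δb/b)²) = √(0.00189 + 0.000173) = 0.0454
Q = 2.52, so δQ = 0.0454 × 2.52 = 0.115.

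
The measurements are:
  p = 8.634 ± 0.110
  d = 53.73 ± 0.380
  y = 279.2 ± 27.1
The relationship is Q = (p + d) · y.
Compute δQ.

1690

Let u = p + d = 62.36. δu = √(δp² + δd²) = √(0.0121 + 0.144) = 0.396, so δu/u = 0.00634.
Q is then a monomial in u, y:
δQ/Q = √((δu/u)² + (1·δy/y)²) = √(4.02e-05 + 0.00942) = 0.0973
Q = 17410, so δQ = 0.0973 × 17410 = 1690.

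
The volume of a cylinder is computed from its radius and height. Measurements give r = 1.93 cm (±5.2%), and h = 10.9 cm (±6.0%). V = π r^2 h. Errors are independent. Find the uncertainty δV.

15.3 cm^3

Each factor contributes (exponent × relative error)² to (δV/V)²:
  (2·δr/r)² = (2×0.0520)² = 0.0108;  (1·δh/h)² = (1×0.0600)² = 0.00360
δV/V = √(0.0144) = 0.120
V = 128 cm^3, so δV = 0.120 × 128 = 15.3 cm^3.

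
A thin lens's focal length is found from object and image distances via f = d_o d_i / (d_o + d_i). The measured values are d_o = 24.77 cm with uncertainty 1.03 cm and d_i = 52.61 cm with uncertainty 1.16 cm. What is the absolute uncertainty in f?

0.491 cm

∂f/∂d_o = (d_i/(d_o+d_i))² = 0.462;  ∂f/∂d_i = (d_o/(d_o+d_i))² = 0.102
δf = √((∂f/∂d_o · δd_o)² + (∂f/∂d_i · δd_i)²) = √(0.227 + 0.0141) = 0.491 cm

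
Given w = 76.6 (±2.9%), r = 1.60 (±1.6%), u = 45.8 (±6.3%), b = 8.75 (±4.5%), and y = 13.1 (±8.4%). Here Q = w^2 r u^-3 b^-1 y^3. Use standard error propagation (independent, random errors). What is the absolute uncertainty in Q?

Each factor contributes (exponent × relative error)² to (δQ/Q)²:
  (2·δw/w)² = (2×0.0290)² = 0.00336;  (1·δr/r)² = (1×0.0160)² = 0.000256;  (-3·δu/u)² = (-3×0.0630)² = 0.0357;  (-1·δb/b)² = (-1×0.0450)² = 0.00202;  (3·δy/y)² = (3×0.0840)² = 0.0635
δQ/Q = √(0.105) = 0.324
Q = 25.1, so δQ = 0.324 × 25.1 = 8.13.

8.13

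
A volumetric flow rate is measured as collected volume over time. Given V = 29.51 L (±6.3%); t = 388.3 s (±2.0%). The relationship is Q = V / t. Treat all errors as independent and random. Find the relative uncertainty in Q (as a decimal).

Relative error in a monomial: (δQ/Q)² = Σ (nᵢ · δxᵢ/xᵢ)².
  (1·δV/V)² = (1×0.0630)² = 0.00397;  (-1·δt/t)² = (-1×0.0200)² = 0.000400
δQ/Q = √(0.00437) = 0.0661

0.0661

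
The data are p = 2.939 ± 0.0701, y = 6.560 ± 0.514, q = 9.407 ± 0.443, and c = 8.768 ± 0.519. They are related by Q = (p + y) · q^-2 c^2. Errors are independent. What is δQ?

1.33

Let u = p + y = 9.499. δu = √(δp² + δy²) = √(0.00491 + 0.264) = 0.519, so δu/u = 0.0546.
Q is then a monomial in u, q, c:
δQ/Q = √((δu/u)² + (-2·δq/q)² + (2·δc/c)²) = √(0.00298 + 0.00887 + 0.0140) = 0.161
Q = 8.252, so δQ = 0.161 × 8.252 = 1.33.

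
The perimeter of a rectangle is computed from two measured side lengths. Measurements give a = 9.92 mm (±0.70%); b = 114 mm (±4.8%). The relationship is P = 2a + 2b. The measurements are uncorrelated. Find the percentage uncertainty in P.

4.42%

Absolute uncertainties add in quadrature for a linear combination:
  (2·δa)² = 0.0193;  (2·δb)² = 120
δP = √(120) = 10.9 mm
P = 248 mm, so δP/P = 10.9/248 = 0.0442.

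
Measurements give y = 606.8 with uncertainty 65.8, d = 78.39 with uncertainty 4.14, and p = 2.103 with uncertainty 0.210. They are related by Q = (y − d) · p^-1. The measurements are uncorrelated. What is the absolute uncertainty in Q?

40.2

Let u = y − d = 528.4. δu = √(δy² + δd²) = √(4330 + 17.1) = 65.9, so δu/u = 0.125.
Q is then a monomial in u, p:
δQ/Q = √((δu/u)² + (-1·δp/p)²) = √(0.0156 + 0.00997) = 0.160
Q = 251.3, so δQ = 0.160 × 251.3 = 40.2.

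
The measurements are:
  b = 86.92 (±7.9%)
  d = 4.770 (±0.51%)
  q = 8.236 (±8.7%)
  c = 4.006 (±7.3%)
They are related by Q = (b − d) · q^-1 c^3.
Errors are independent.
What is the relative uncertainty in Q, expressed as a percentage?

25.0%

Let u = b − d = 82.15. δu = √(δb² + δd²) = √(47.2 + 0.000592) = 6.87, so δu/u = 0.0836.
Q is then a monomial in u, q, c:
δQ/Q = √((δu/u)² + (-1·δq/q)² + (3·δc/c)²) = √(0.00699 + 0.00757 + 0.0480) = 0.250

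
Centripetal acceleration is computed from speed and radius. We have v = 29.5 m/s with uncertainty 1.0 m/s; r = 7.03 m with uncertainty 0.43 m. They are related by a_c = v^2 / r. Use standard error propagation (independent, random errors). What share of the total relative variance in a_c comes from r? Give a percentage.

44.9%

(δa_c/a_c)² = (2·δv/v)² + (-1·δr/r)²
  v term: (2×0.0339)² = 0.00460
  r term: (-1×0.0612)² = 0.00374
Total = 0.00834. Share from r = 0.00374/0.00834 = 0.449.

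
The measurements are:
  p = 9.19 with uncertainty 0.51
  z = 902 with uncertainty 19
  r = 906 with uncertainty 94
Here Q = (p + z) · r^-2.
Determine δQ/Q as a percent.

Let u = p + z = 911. δu = √(δp² + δz²) = √(0.260 + 361) = 19.0, so δu/u = 0.0209.
Q is then a monomial in u, r:
δQ/Q = √((δu/u)² + (-2·δr/r)²) = √(0.000435 + 0.0431) = 0.209

20.9%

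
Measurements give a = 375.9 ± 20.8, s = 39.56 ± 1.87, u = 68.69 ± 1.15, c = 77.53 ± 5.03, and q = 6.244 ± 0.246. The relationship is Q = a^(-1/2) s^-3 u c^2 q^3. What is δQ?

19.1

Q is a product of powers, so relative uncertainties combine in quadrature:
  (−½·δa/a)² = (-0.5×0.0553)² = 0.000765;  (-3·δs/s)² = (-3×0.0473)² = 0.0201;  (1·δu/u)² = (1×0.0167)² = 0.000280;  (2·δc/c)² = (2×0.0649)² = 0.0168;  (3·δq/q)² = (3×0.0394)² = 0.0140
δQ/Q = √(0.0520) = 0.228
Q = 83.74, so δQ = 0.228 × 83.74 = 19.1.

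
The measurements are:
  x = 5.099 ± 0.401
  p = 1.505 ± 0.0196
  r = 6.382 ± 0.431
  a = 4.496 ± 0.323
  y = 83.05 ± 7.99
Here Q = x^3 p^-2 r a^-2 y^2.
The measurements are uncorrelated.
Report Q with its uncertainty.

127500 ± 43900

Q is a product of powers, so relative uncertainties combine in quadrature:
  (3·δx/x)² = (3×0.0786)² = 0.0557;  (-2·δp/p)² = (-2×0.0130)² = 0.000678;  (1·δr/r)² = (1×0.0675)² = 0.00456;  (-2·δa/a)² = (-2×0.0718)² = 0.0206;  (2·δy/y)² = (2×0.0962)² = 0.0370
δQ/Q = √(0.119) = 0.344
Q = 127500, so δQ = 0.344 × 127500 = 43900.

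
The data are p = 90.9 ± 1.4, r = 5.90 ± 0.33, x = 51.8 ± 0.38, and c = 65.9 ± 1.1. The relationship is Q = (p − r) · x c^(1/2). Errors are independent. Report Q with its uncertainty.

35700 ± 724

Let u = p − r = 85.0. δu = √(δp² + δr²) = √(1.96 + 0.109) = 1.44, so δu/u = 0.0169.
Q is then a monomial in u, x, c:
δQ/Q = √((δu/u)² + (1·δx/x)² + (½·δc/c)²) = √(0.000286 + 5.38e-05 + 6.97e-05) = 0.0202
Q = 35700, so δQ = 0.0202 × 35700 = 724.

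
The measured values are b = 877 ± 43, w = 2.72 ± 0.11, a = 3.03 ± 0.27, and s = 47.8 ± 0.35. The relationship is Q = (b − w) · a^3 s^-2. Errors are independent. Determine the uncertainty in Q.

Let u = b − w = 874. δu = √(δb² + δw²) = √(1850 + 0.0121) = 43.0, so δu/u = 0.0492.
Q is then a monomial in u, a, s:
δQ/Q = √((δu/u)² + (3·δa/a)² + (-2·δs/s)²) = √(0.00242 + 0.0715 + 0.000214) = 0.272
Q = 10.6, so δQ = 0.272 × 10.6 = 2.90.

2.90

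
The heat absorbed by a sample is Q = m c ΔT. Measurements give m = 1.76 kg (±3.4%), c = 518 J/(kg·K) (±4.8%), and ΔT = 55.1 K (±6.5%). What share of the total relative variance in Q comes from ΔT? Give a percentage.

55.0%

(δQ/Q)² = (1·δm/m)² + (1·δc/c)² + (1·δΔT/ΔT)²
  m term: (1×0.0340)² = 0.00116
  c term: (1×0.0480)² = 0.00230
  ΔT term: (1×0.0650)² = 0.00423
Total = 0.00769. Share from ΔT = 0.00423/0.00769 = 0.550.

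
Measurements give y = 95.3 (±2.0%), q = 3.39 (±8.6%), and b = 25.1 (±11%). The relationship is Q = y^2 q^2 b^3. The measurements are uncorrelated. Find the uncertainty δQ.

Each factor contributes (exponent × relative error)² to (δQ/Q)²:
  (2·δy/y)² = (2×0.0200)² = 0.00160;  (2·δq/q)² = (2×0.0860)² = 0.0296;  (3·δb/b)² = (3×0.110)² = 0.109
δQ/Q = √(0.140) = 0.374
Q = 1.65e+09, so δQ = 0.374 × 1.65e+09 = 6.18e+08.

6.18e+08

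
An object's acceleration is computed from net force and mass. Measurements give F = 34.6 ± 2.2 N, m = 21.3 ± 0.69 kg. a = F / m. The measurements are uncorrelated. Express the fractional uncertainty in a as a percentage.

7.14%

Since a is a product/quotient, work with relative uncertainties:
  (1·δF/F)² = (1×0.0636)² = 0.00404;  (-1·δm/m)² = (-1×0.0324)² = 0.00105
δa/a = √(0.00509) = 0.0714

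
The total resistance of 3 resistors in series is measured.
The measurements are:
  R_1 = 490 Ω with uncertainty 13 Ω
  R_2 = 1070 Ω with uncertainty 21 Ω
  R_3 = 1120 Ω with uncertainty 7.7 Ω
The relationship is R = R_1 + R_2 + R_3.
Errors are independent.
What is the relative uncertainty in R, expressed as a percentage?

Each term contributes (cᵢ δxᵢ)² to (δR)²:
  (δR_1)² = 169;  (δR_2)² = 441;  (δR_3)² = 59.3
δR = √(669) = 25.9 Ω
R = 2680 Ω, so δR/R = 25.9/2680 = 0.00965.

0.965%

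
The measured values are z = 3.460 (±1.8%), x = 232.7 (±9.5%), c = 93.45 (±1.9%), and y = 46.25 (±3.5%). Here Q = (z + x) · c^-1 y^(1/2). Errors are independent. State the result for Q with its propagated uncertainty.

Let u = z + x = 236.2. δu = √(δz² + δx²) = √(0.00388 + 489) = 22.1, so δu/u = 0.0936.
Q is then a monomial in u, c, y:
δQ/Q = √((δu/u)² + (-1·δc/c)² + (½·δy/y)²) = √(0.00876 + 0.000361 + 0.000306) = 0.0971
Q = 17.19, so δQ = 0.0971 × 17.19 = 1.67.

17.19 ± 1.67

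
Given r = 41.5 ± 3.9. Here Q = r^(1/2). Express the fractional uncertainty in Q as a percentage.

Q ∝ r^(1/2), so δQ/Q = |½| · δr/r = 0.5 × 0.0940 = 0.0470.

4.70%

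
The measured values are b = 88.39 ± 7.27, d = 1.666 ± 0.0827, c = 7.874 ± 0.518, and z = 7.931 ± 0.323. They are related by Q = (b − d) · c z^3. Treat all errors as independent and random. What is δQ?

Let u = b − d = 86.72. δu = √(δb² + δd²) = √(52.9 + 0.00684) = 7.27, so δu/u = 0.0838.
Q is then a monomial in u, c, z:
δQ/Q = √((δu/u)² + (1·δc/c)² + (3·δz/z)²) = √(0.00703 + 0.00433 + 0.0149) = 0.162
Q = 340700, so δQ = 0.162 × 340700 = 55200.

55200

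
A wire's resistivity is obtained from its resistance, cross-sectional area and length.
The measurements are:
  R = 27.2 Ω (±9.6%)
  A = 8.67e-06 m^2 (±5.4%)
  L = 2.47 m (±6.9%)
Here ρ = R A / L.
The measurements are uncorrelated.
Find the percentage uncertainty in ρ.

13.0%

For a monomial ρ ∝ R, A, L^-1, fractional errors add in quadrature:
  (1·δR/R)² = (1×0.0960)² = 0.00922;  (1·δA/A)² = (1×0.0540)² = 0.00292;  (-1·δL/L)² = (-1×0.0690)² = 0.00476
δρ/ρ = √(0.0169) = 0.130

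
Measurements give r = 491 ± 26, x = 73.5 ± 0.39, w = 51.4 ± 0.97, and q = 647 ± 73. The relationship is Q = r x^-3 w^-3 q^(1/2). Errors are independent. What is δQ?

Q is a product of powers, so relative uncertainties combine in quadrature:
  (1·δr/r)² = (1×0.0530)² = 0.00280;  (-3·δx/x)² = (-3×0.00531)² = 0.000253;  (-3·δw/w)² = (-3×0.0189)² = 0.00321;  (½·δq/q)² = (0.5×0.113)² = 0.00318
δQ/Q = √(0.00945) = 0.0972
Q = 2.32e-07, so δQ = 0.0972 × 2.32e-07 = 2.25e-08.

2.25e-08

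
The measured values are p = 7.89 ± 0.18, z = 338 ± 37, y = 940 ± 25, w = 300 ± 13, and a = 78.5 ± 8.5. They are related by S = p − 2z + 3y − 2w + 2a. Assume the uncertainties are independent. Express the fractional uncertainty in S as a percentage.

S is a linear combination, so absolute uncertainties add in quadrature:
  (δp)² = 0.0324;  (2·δz)² = 5480;  (3·δy)² = 5620;  (2·δw)² = 676;  (2·δa)² = 289
δS = √(12100) = 110
S = 1710, so δS/S = 110/1710 = 0.0643.

6.43%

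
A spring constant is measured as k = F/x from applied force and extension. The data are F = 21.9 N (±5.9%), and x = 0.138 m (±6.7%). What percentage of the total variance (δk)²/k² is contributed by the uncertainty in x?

56.3%

(δk/k)² = (1·δF/F)² + (-1·δx/x)²
  F term: (1×0.0590)² = 0.00348
  x term: (-1×0.0670)² = 0.00449
Total = 0.00797. Share from x = 0.00449/0.00797 = 0.563.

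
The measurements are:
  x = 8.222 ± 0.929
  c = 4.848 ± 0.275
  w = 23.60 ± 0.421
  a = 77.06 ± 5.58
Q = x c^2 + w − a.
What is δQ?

31.4

Let p = x·c^2 = 193.2. δp/p = √((1·δx/x)² + (2·δc/c)²) = √(0.0128 + 0.0129) = 0.160, so δp = 30.9.
Q = p + w − a: δQ = √(δp² + δw² + δa²) = √(957 + 0.177 + 31.1) = 31.4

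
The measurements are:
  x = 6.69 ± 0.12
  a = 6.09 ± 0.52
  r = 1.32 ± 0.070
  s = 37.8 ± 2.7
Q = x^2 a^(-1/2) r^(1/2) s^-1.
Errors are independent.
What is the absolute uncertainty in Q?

0.0520

Since Q is a product/quotient, work with relative uncertainties:
  (2·δx/x)² = (2×0.0179)² = 0.00129;  (−½·δa/a)² = (-0.5×0.0854)² = 0.00182;  (½·δr/r)² = (0.5×0.0530)² = 0.000703;  (-1·δs/s)² = (-1×0.0714)² = 0.00510
δQ/Q = √(0.00891) = 0.0944
Q = 0.551, so δQ = 0.0944 × 0.551 = 0.0520.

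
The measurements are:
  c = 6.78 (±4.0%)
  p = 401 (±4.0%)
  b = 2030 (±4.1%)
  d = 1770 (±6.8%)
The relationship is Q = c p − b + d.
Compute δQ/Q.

Let w = c·p = 2720. δw/w = √((1·δc/c)² + (1·δp/p)²) = √(0.00160 + 0.00160) = 0.0566, so δw = 154.
Q = w − b + d: δQ = √(δw² + δb² + δd²) = √(23700 + 6930 + 14500) = 212
Q = 2460, so δQ/Q = 212/2460 = 0.0863.

0.0863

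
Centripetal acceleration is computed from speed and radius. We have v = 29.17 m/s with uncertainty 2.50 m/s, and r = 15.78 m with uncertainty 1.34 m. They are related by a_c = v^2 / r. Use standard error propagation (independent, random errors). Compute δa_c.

a_c is a product of powers, so relative uncertainties combine in quadrature:
  (2·δv/v)² = (2×0.0857)² = 0.0294;  (-1·δr/r)² = (-1×0.0849)² = 0.00721
δa_c/a_c = √(0.0366) = 0.191
a_c = 53.92 m/s^2, so δa_c = 0.191 × 53.92 = 10.3 m/s^2.

10.3 m/s^2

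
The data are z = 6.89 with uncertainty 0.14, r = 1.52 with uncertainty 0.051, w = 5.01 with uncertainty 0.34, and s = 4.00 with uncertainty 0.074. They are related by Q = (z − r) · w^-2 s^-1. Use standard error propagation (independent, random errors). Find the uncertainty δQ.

Let u = z − r = 5.37. δu = √(δz² + δr²) = √(0.0196 + 0.00260) = 0.149, so δu/u = 0.0277.
Q is then a monomial in u, w, s:
δQ/Q = √((δu/u)² + (-2·δw/w)² + (-1·δs/s)²) = √(0.000770 + 0.0184 + 0.000342) = 0.140
Q = 0.0535, so δQ = 0.140 × 0.0535 = 0.00748.

0.00748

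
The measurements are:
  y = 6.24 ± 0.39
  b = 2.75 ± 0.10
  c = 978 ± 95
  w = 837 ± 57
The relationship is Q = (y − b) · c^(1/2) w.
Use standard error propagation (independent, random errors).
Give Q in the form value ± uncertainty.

Let u = y − b = 3.49. δu = √(δy² + δb²) = √(0.152 + 0.0100) = 0.403, so δu/u = 0.115.
Q is then a monomial in u, c, w:
δQ/Q = √((δu/u)² + (½·δc/c)² + (1·δw/w)²) = √(0.0133 + 0.00236 + 0.00464) = 0.142
Q = 91400, so δQ = 0.142 × 91400 = 13000.

91400 ± 13000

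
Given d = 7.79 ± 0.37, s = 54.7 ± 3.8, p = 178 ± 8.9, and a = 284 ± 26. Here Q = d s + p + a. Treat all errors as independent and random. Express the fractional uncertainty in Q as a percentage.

5.09%

Let w = d·s = 426. δw/w = √((1·δd/d)² + (1·δs/s)²) = √(0.00226 + 0.00483) = 0.0842, so δw = 35.9.
Q = w + p + a: δQ = √(δw² + δp² + δa²) = √(1290 + 79.2 + 676) = 45.2
Q = 888, so δQ/Q = 45.2/888 = 0.0509.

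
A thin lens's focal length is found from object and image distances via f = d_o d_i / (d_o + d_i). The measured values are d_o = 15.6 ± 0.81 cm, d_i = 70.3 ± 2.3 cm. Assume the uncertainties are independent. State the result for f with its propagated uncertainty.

∂f/∂d_o = (d_i/(d_o+d_i))² = 0.670;  ∂f/∂d_i = (d_o/(d_o+d_i))² = 0.0330
δf = √((∂f/∂d_o · δd_o)² + (∂f/∂d_i · δd_i)²) = √(0.294 + 0.00575) = 0.548 cm
f = 12.8 cm.

12.8 ± 0.548 cm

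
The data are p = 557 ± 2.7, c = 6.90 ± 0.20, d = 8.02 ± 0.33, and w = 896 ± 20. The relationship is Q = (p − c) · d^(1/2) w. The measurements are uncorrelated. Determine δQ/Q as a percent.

Let u = p − c = 550. δu = √(δp² + δc²) = √(7.29 + 0.0400) = 2.71, so δu/u = 0.00492.
Q is then a monomial in u, d, w:
δQ/Q = √((δu/u)² + (½·δd/d)² + (1·δw/w)²) = √(2.42e-05 + 0.000423 + 0.000498) = 0.0308

3.08%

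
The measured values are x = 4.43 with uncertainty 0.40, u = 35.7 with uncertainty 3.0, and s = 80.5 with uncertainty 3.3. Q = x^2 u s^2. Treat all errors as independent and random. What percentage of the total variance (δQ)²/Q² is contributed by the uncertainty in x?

(δQ/Q)² = (2·δx/x)² + (1·δu/u)² + (2·δs/s)²
  x term: (2×0.0903)² = 0.0326
  u term: (1×0.0840)² = 0.00706
  s term: (2×0.0410)² = 0.00672
Total = 0.0464. Share from x = 0.0326/0.0464 = 0.703.

70.3%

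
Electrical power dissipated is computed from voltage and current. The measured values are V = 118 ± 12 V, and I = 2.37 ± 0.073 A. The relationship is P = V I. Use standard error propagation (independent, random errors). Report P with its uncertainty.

280 ± 29.7 W

For a monomial P ∝ V, I, fractional errors add in quadrature:
  (1·δV/V)² = (1×0.102)² = 0.0103;  (1·δI/I)² = (1×0.0308)² = 0.000949
δP/P = √(0.0113) = 0.106
P = 280 W, so δP = 0.106 × 280 = 29.7 W.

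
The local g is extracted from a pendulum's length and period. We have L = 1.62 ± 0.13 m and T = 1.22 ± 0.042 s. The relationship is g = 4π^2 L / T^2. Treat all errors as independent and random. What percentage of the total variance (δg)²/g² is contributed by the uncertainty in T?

(δg/g)² = (1·δL/L)² + (-2·δT/T)²
  L term: (1×0.0802)² = 0.00644
  T term: (-2×0.0344)² = 0.00474
Total = 0.0112. Share from T = 0.00474/0.0112 = 0.424.

42.4%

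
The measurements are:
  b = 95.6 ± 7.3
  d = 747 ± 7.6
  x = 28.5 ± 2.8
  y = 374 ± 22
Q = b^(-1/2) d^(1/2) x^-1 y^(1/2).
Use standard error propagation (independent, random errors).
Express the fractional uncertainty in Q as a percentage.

For a monomial Q ∝ b^(-1/2), d^(1/2), x^-1, y^(1/2), fractional errors add in quadrature:
  (−½·δb/b)² = (-0.5×0.0764)² = 0.00146;  (½·δd/d)² = (0.5×0.0102)² = 2.59e-05;  (-1·δx/x)² = (-1×0.0982)² = 0.00965;  (½·δy/y)² = (0.5×0.0588)² = 0.000865
δQ/Q = √(0.0120) = 0.110

11.0%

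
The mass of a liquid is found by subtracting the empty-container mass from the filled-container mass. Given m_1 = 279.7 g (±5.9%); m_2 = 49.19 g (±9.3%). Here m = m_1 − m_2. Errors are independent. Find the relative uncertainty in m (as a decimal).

For a sum/difference, combine absolute errors in quadrature:
  (δm_1)² = 272;  (δm_2)² = 20.9
δm = √(293) = 17.1 g
m = 230.5 g, so δm/m = 17.1/230.5 = 0.0743.

0.0743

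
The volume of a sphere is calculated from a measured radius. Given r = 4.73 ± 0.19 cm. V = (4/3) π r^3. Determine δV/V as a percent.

Each factor contributes (exponent × relative error)² to (δV/V)²:
  (3·δr/r)² = (3×0.0402)² = 0.0145
δV/V = √(0.0145) = 0.121

12.1%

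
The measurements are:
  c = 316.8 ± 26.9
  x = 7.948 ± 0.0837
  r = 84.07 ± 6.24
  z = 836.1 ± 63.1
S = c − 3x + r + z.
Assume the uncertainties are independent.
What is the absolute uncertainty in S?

68.9

S is a linear combination, so absolute uncertainties add in quadrature:
  (δc)² = 724;  (3·δx)² = 0.0631;  (δr)² = 38.9;  (δz)² = 3980
δS = √(4740) = 68.9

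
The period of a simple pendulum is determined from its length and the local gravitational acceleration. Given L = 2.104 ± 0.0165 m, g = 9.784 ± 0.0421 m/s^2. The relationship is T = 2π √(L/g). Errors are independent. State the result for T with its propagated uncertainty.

2.914 ± 0.0130 s

Each factor contributes (exponent × relative error)² to (δT/T)²:
  (½·δL/L)² = (0.5×0.00784)² = 1.54e-05;  (−½·δg/g)² = (-0.5×0.00430)² = 4.63e-06
δT/T = √(2e-05) = 0.00447
T = 2.914 s, so δT = 0.00447 × 2.914 = 0.0130 s.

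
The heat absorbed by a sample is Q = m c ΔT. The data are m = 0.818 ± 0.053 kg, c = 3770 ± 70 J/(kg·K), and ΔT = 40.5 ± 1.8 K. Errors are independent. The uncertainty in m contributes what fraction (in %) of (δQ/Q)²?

64.4%

(δQ/Q)² = (1·δm/m)² + (1·δc/c)² + (1·δΔT/ΔT)²
  m term: (1×0.0648)² = 0.00420
  c term: (1×0.0186)² = 0.000345
  ΔT term: (1×0.0444)² = 0.00198
Total = 0.00652. Share from m = 0.00420/0.00652 = 0.644.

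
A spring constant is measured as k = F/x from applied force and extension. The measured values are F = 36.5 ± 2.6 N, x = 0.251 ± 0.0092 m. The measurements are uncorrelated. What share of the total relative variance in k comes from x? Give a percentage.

20.9%

(δk/k)² = (1·δF/F)² + (-1·δx/x)²
  F term: (1×0.0712)² = 0.00507
  x term: (-1×0.0367)² = 0.00134
Total = 0.00642. Share from x = 0.00134/0.00642 = 0.209.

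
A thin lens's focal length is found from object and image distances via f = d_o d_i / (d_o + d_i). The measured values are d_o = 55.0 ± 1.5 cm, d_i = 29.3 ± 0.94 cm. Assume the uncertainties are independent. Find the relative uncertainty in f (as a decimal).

∂f/∂d_o = (d_i/(d_o+d_i))² = 0.121;  ∂f/∂d_i = (d_o/(d_o+d_i))² = 0.426
δf = √((∂f/∂d_o · δd_o)² + (∂f/∂d_i · δd_i)²) = √(0.0328 + 0.160) = 0.439 cm
f = 19.1 cm, so δf/f = 0.439/19.1 = 0.0230.

0.0230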